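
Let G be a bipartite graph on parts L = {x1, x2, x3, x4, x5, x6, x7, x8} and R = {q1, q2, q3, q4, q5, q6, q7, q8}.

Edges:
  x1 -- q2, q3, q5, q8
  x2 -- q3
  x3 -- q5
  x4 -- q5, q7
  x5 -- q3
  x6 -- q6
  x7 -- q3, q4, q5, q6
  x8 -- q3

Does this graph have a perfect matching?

The set {x2, x5, x8} has only 1 neighbour ({q3}), so by Hall's theorem at most 6 of the 8 left vertices can be matched.
Hence no matching covers every left vertex.

No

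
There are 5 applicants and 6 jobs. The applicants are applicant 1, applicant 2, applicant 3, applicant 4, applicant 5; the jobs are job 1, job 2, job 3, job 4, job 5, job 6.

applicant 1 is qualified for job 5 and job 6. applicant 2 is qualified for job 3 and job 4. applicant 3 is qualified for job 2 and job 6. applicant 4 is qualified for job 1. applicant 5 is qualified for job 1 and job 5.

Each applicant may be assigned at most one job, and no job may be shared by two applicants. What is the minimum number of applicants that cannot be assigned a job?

For example, pair applicant 1–job 6, applicant 2–job 3, applicant 3–job 2, applicant 4–job 1, applicant 5–job 5.
All 5 applicants are matched, so no larger matching exists.
That matches 5 of the 5, leaving 0 unmatched; no matching can do better.

0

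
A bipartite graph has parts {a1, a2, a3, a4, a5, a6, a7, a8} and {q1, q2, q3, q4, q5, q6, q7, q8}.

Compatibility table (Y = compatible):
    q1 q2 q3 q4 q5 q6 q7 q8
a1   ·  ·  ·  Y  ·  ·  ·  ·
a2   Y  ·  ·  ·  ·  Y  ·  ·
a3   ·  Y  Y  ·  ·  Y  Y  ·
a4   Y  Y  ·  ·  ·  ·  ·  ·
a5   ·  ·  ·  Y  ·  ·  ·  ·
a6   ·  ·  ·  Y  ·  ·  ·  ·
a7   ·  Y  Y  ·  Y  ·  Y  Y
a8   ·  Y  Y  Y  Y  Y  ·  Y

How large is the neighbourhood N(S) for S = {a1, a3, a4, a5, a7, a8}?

8

The union of neighbours of {a1, a3, a4, a5, a7, a8} is {q1, q2, q3, q4, q5, q6, q7, q8}, which has 8 elements.
Since |N(S)| = 8 ≥ |S| = 6, Hall's condition holds for this subset.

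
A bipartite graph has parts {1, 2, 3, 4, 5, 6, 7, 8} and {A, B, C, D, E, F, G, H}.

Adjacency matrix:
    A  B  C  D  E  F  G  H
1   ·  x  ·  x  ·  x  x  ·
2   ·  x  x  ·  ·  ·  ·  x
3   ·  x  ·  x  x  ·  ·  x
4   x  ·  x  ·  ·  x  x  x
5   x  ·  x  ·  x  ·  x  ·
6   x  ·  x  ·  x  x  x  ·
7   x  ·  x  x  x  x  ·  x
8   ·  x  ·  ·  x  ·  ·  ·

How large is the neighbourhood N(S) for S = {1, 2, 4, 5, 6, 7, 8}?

8

The union of neighbours of {1, 2, 4, 5, 6, 7, 8} is {A, B, C, D, E, F, G, H}, which has 8 elements.
Since |N(S)| = 8 ≥ |S| = 7, Hall's condition holds for this subset.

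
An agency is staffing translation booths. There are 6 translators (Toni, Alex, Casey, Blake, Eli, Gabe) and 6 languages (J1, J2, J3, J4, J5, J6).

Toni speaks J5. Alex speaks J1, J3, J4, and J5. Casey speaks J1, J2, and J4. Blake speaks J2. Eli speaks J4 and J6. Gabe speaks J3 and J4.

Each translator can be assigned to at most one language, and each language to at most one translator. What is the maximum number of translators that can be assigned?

A valid assignment of size 6: Toni-J5, Alex-J1, Casey-J4, Blake-J2, Eli-J6, Gabe-J3.
This saturates every translator, so 6 is the maximum.

6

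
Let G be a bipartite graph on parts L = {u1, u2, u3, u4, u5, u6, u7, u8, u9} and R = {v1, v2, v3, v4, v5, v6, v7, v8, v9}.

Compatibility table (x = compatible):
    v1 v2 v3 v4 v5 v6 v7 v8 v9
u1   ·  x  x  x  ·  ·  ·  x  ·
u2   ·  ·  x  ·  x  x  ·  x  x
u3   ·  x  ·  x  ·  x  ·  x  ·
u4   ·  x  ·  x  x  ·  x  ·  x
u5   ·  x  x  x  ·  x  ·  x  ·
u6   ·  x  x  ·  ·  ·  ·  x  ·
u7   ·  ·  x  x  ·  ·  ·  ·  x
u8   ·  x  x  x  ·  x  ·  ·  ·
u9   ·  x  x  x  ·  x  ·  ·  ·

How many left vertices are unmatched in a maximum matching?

1

A valid assignment of size 8: u1–v8, u2–v5, u3–v6, u4–v7, u5–v4, u6–v3, u7–v9, u8–v2.
The set {u1, u3, u5, u6, u8, u9} has only 5 neighbours ({v2, v3, v4, v6, v8}), so by Hall's theorem at most 8 of the 9 left vertices can be matched.
That matches 8 of the 9, leaving 1 unmatched; no matching can do better.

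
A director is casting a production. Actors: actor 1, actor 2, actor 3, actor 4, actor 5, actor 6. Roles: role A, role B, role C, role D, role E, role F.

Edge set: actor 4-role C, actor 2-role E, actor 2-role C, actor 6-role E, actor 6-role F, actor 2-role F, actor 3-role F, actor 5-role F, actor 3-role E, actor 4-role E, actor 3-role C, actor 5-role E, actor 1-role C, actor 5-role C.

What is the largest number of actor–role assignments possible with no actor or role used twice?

A valid assignment of size 3: actor 1–role C, actor 2–role E, actor 3–role F.
The set {actor 1, actor 2, actor 3, actor 4, actor 5, actor 6} has only 3 neighbours ({role C, role E, role F}), so by Hall's theorem at most 3 of the 6 actors can be matched.

3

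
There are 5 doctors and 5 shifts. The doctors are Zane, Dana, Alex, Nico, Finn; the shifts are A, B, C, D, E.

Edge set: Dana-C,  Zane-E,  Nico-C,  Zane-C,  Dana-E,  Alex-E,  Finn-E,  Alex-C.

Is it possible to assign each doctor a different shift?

No

The set {Zane, Dana, Alex, Nico, Finn} has only 2 neighbours ({C, E}), so by Hall's theorem at most 2 of the 5 doctors can be matched.
Hence no matching covers every doctor.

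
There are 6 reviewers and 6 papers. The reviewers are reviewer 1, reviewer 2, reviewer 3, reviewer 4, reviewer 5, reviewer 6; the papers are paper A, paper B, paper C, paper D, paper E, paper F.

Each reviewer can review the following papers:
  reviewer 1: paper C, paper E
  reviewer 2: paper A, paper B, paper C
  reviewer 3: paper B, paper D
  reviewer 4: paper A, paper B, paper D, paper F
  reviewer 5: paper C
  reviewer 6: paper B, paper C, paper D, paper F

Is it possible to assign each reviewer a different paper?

Yes

A valid assignment of size 6: reviewer 1–paper E, reviewer 2–paper A, reviewer 3–paper B, reviewer 4–paper F, reviewer 5–paper C, reviewer 6–paper D.
All 6 reviewers are covered.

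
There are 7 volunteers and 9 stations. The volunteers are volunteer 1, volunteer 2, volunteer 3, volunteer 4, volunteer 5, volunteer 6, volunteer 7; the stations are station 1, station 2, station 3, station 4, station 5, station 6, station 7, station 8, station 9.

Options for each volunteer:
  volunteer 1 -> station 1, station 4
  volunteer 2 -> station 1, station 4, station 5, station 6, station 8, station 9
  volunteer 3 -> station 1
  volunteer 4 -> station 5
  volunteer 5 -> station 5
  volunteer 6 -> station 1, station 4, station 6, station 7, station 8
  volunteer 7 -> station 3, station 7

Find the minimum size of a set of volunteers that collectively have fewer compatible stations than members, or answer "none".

Take S = {volunteer 4, volunteer 5}. Its neighbourhood is {station 5}, so |N(S)| = 1 < |S| = 2.
No single vertex violates Hall's condition since each has at least one neighbour, so 2 is the minimum.

2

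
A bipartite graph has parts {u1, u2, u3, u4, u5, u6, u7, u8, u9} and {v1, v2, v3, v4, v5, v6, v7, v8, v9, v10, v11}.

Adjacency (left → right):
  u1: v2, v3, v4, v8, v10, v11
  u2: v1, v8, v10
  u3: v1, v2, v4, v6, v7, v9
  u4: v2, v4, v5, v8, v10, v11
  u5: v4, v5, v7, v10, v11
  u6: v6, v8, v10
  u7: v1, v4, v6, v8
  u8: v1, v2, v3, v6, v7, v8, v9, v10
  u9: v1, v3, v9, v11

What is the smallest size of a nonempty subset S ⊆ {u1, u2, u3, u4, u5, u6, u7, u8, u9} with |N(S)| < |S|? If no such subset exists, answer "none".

A matching saturating every left vertex exists, for instance u1→v11, u2→v10, u3→v6, u4→v2, u5→v5, u6→v8, u7→v4, u8→v3, u9→v1.
By Hall's marriage theorem, this means |N(S)| ≥ |S| for every subset S, so no violating subset exists.

none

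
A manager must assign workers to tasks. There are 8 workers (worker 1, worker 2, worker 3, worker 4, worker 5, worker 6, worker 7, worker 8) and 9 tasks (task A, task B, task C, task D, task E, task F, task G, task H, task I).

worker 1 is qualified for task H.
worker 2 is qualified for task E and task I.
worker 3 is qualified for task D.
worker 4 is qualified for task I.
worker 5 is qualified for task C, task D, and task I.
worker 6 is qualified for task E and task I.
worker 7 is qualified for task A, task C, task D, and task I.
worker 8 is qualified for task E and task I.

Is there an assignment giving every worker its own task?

No

The set {worker 2, worker 4, worker 6, worker 8} has only 2 neighbours ({task E, task I}), so by Hall's theorem at most 6 of the 8 workers can be matched.
Hence no matching covers every worker.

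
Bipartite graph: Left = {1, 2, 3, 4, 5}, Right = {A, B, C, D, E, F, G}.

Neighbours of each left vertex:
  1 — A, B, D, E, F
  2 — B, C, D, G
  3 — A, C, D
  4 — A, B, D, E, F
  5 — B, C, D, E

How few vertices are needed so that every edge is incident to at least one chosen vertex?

5

{1, 2, 3, 4, 5} is a vertex cover of size 5: every edge has an endpoint in this set.
No smaller cover exists because 1–E, 2–G, 3–C, 4–A, 5–B is a matching of size 5, and a cover must include an endpoint of each of these disjoint edges (König's theorem).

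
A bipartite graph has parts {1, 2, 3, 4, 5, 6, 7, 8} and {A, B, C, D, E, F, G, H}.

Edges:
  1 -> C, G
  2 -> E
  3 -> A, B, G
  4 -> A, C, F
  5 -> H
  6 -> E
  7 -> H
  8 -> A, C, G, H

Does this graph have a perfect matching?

No

The set {2, 5, 6, 7} has only 2 neighbours ({E, H}), so by Hall's theorem at most 6 of the 8 left vertices can be matched.
Hence no matching covers every left vertex.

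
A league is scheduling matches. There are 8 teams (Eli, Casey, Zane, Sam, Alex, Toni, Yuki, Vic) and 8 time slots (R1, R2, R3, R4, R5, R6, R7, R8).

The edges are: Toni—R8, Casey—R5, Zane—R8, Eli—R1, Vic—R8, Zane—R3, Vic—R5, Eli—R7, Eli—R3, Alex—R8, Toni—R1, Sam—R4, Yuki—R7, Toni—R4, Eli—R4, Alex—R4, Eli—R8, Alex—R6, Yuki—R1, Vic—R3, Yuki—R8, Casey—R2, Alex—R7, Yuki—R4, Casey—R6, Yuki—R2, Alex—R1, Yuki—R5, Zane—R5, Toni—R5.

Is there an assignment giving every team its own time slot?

Yes

For example, pair Eli→R1, Casey→R2, Zane→R3, Sam→R4, Alex→R6, Toni→R5, Yuki→R7, Vic→R8.
Every team is matched, so this is a perfect matching.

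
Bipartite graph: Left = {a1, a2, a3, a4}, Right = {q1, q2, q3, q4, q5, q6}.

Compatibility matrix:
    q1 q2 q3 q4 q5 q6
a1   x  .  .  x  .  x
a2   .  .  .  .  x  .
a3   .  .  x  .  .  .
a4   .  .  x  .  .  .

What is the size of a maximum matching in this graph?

A valid assignment of size 3: a1–q6, a2–q5, a3–q3.
The set {a3, a4} has only 1 neighbour ({q3}), so by Hall's theorem at most 3 of the 4 left vertices can be matched.

3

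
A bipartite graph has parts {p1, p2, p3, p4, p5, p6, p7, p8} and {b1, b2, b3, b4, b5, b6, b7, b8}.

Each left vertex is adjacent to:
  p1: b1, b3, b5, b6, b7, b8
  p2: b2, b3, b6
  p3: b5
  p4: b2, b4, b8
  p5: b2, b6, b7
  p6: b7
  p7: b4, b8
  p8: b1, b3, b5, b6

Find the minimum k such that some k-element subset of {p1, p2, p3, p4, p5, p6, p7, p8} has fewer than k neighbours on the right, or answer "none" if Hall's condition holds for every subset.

A matching saturating every left vertex exists, for instance p1→b1, p2→b6, p3→b5, p4→b4, p5→b2, p6→b7, p7→b8, p8→b3.
By Hall's marriage theorem, this means |N(S)| ≥ |S| for every subset S, so no violating subset exists.

none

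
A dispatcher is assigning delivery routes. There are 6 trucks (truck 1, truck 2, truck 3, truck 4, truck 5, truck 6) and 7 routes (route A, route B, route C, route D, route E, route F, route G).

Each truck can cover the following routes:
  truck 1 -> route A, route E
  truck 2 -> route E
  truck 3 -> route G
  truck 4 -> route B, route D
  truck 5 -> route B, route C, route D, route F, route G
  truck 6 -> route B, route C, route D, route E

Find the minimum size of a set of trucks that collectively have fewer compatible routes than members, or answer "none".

none

A matching saturating every truck exists, for instance truck 1→route A, truck 2→route E, truck 3→route G, truck 4→route D, truck 5→route C, truck 6→route B.
By Hall's marriage theorem, this means |N(S)| ≥ |S| for every subset S, so no violating subset exists.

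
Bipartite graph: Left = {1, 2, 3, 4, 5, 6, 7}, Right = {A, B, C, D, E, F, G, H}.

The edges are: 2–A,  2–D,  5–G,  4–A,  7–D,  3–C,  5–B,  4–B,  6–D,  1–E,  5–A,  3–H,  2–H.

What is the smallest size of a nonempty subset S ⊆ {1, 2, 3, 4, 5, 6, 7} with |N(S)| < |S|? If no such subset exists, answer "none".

Take S = {6, 7}. Its neighbourhood is {D}, so |N(S)| = 1 < |S| = 2.
No single vertex violates Hall's condition since each has at least one neighbour, so 2 is the minimum.

2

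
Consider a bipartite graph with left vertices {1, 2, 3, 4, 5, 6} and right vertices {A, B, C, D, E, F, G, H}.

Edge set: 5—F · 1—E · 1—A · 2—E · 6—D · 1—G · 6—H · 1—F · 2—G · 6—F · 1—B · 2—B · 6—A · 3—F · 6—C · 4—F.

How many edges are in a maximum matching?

For example, pair 1-G, 2-B, 3-F, 6-A.
The set {3, 4, 5} has only 1 neighbour ({F}), so by Hall's theorem at most 4 of the 6 left vertices can be matched.

4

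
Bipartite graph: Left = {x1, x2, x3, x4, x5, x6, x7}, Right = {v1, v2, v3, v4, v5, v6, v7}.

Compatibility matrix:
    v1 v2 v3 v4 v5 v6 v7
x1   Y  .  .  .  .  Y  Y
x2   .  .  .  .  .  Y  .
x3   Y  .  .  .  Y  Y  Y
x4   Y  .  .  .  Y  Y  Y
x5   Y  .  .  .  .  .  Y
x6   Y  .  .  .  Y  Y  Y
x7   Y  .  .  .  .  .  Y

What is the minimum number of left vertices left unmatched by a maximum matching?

One maximum matching: x1→v1, x2→v6, x3→v5, x4→v7.
The set {x1, x2, x3, x4, x5, x6, x7} has only 4 neighbours ({v1, v5, v6, v7}), so by Hall's theorem at most 4 of the 7 left vertices can be matched.
That matches 4 of the 7, leaving 3 unmatched; no matching can do better.

3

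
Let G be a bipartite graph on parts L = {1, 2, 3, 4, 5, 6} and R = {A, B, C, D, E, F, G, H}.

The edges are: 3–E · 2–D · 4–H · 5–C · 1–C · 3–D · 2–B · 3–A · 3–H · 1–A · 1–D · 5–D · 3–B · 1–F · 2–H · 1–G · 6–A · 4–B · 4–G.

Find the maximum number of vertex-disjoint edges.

6

A valid assignment of size 6: 1–G, 2–D, 3–E, 4–B, 5–C, 6–A.
This saturates every left vertex, so 6 is the maximum.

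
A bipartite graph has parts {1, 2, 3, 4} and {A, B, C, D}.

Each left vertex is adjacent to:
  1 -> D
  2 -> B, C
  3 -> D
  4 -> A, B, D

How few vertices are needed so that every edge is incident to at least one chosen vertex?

A maximum matching has 3 edges (e.g. 1–D, 2–C, 4–B).
By König's theorem the minimum vertex cover has the same size. One such cover is {2, 4, D}.

3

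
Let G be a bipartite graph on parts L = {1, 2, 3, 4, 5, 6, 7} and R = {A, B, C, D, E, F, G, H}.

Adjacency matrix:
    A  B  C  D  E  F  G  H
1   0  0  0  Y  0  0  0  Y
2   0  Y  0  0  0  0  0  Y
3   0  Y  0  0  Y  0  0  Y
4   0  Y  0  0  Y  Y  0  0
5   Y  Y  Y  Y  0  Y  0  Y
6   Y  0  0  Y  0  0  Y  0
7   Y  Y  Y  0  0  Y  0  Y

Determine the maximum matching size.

For example, pair 1–D, 2–B, 3–E, 4–F, 5–H, 6–G, 7–A.
All 7 left vertices are matched, so no larger matching exists.

7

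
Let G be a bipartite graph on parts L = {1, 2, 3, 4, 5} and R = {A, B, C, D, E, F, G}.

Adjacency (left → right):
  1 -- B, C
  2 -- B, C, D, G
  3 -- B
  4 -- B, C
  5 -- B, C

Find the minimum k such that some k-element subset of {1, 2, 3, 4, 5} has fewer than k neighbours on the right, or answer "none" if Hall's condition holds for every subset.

Take S = {1, 3, 4}. Its neighbourhood is {B, C}, so |N(S)| = 2 < |S| = 3.
Every subset of size less than 3 has at least as many neighbours as members, so 3 is the minimum.

3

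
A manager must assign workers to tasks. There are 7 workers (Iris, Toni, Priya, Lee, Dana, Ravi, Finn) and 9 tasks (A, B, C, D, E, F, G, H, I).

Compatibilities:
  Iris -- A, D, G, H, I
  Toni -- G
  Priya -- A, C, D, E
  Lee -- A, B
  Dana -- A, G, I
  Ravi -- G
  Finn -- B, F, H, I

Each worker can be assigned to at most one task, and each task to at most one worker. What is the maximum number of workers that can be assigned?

For example, pair Iris→H, Toni→G, Priya→E, Lee→A, Dana→I, Finn→B.
The set {Toni, Ravi} has only 1 neighbour ({G}), so by Hall's theorem at most 6 of the 7 workers can be matched.

6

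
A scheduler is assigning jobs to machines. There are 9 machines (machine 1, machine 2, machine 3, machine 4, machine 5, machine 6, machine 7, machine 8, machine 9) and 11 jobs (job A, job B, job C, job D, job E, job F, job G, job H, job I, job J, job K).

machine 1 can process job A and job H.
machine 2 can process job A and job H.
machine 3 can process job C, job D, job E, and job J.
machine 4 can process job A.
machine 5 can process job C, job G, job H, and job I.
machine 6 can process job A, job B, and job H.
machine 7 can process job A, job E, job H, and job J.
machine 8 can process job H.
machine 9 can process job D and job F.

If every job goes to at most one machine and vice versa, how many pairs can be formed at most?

For example, pair machine 1–job H, machine 2–job A, machine 3–job D, machine 5–job G, machine 6–job B, machine 7–job J, machine 9–job F.
The set {machine 1, machine 2, machine 4, machine 8} has only 2 neighbours ({job A, job H}), so by Hall's theorem at most 7 of the 9 machines can be matched.

7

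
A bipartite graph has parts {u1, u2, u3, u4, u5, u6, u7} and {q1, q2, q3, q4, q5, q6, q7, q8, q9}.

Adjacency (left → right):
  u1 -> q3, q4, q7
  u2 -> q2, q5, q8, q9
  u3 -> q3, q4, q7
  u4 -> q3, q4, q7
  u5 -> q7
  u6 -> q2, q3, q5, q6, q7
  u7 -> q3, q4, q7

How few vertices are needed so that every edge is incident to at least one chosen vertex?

A maximum matching has 5 edges (e.g. u1–q3, u2–q8, u3–q7, u4–q4, u6–q6).
By König's theorem the minimum vertex cover has the same size. One such cover is {u2, u6, q3, q4, q7}.

5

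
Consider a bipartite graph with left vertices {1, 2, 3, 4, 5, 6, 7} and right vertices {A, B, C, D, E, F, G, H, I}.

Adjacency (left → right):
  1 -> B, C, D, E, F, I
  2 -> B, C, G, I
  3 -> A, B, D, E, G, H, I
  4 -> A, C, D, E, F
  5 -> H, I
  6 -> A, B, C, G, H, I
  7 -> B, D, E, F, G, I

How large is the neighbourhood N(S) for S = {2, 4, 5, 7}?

9

The union of neighbours of {2, 4, 5, 7} is {A, B, C, D, E, F, G, H, I}, which has 9 elements.
Since |N(S)| = 9 ≥ |S| = 4, Hall's condition holds for this subset.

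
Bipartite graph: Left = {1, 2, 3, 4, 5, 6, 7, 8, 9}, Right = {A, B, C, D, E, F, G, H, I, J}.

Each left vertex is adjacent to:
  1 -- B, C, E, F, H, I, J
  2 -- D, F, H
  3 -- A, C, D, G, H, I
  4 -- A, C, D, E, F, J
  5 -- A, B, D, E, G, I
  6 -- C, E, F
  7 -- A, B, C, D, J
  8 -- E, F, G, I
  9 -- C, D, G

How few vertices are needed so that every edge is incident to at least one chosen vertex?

The 9 edges 1–E, 2–H, 3–A, 4–D, 5–B, 6–C, 7–J, 8–F, 9–G form a matching, so any vertex cover needs at least 9 vertices (one per matched edge).
Conversely {1, 2, 3, 4, 5, 6, 7, 8, 9} meets every edge and has exactly 9 vertices, so 9 is optimal.

9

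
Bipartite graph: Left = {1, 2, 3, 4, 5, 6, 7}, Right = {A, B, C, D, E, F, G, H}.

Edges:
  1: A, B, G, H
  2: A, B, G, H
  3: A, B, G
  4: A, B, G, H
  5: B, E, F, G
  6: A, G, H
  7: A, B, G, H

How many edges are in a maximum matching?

5

For example, pair 1→A, 2→H, 3→G, 4→B, 5→E.
The set {1, 2, 3, 4, 6, 7} has only 4 neighbours ({A, B, G, H}), so by Hall's theorem at most 5 of the 7 left vertices can be matched.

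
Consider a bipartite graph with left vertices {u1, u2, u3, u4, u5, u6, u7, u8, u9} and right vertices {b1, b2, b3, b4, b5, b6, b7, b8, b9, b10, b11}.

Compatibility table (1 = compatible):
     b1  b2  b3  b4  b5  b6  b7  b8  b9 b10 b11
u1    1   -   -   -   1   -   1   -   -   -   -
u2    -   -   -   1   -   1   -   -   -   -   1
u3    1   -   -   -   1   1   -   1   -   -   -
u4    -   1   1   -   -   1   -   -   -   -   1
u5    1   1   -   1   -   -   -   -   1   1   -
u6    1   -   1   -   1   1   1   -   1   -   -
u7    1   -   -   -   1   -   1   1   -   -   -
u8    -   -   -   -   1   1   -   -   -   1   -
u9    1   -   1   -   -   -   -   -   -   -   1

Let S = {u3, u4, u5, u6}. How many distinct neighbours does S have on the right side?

The union of neighbours of {u3, u4, u5, u6} is {b1, b2, b3, b4, b5, b6, b7, b8, b9, b10, b11}, which has 11 elements.
Since |N(S)| = 11 ≥ |S| = 4, Hall's condition holds for this subset.

11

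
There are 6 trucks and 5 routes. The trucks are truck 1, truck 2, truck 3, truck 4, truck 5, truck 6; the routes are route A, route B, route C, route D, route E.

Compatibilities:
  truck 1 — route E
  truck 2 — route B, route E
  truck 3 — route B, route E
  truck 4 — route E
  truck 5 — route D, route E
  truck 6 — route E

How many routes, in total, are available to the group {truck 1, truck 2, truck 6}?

2

The union of neighbours of {truck 1, truck 2, truck 6} is {route B, route E}, which has 2 elements.
Since |N(S)| = 2 < |S| = 3, Hall's condition fails for this subset.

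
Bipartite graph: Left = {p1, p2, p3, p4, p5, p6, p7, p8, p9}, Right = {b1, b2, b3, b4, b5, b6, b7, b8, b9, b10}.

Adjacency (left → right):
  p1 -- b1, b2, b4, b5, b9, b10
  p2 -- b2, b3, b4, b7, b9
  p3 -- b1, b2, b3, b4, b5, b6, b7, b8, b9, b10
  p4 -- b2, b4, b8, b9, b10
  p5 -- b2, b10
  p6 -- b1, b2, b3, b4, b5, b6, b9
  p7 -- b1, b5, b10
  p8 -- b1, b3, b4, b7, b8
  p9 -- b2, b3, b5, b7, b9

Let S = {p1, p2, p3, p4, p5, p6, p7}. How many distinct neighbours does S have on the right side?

10

The union of neighbours of {p1, p2, p3, p4, p5, p6, p7} is {b1, b2, b3, b4, b5, b6, b7, b8, b9, b10}, which has 10 elements.
Since |N(S)| = 10 ≥ |S| = 7, Hall's condition holds for this subset.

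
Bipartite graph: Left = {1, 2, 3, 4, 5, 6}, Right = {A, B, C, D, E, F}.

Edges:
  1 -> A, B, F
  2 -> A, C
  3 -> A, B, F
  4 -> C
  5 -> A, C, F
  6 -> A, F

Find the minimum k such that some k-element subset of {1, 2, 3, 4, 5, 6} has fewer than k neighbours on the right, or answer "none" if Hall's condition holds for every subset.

Take S = {2, 4, 5, 6}. Its neighbourhood is {A, C, F}, so |N(S)| = 3 < |S| = 4.
Every subset of size less than 4 has at least as many neighbours as members, so 4 is the minimum.

4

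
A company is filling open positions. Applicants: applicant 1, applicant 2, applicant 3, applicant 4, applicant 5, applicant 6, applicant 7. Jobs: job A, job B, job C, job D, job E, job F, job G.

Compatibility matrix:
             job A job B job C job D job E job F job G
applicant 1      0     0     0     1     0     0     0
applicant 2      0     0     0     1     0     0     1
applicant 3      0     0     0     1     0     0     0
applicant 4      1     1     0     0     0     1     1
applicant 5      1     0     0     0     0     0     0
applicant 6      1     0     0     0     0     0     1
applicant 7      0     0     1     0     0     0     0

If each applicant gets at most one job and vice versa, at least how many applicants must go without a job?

For example, pair applicant 1-job D, applicant 2-job G, applicant 4-job F, applicant 5-job A, applicant 7-job C.
The set {applicant 1, applicant 2, applicant 3, applicant 5, applicant 6} has only 3 neighbours ({job A, job D, job G}), so by Hall's theorem at most 5 of the 7 applicants can be matched.
That matches 5 of the 7, leaving 2 unmatched; no matching can do better.

2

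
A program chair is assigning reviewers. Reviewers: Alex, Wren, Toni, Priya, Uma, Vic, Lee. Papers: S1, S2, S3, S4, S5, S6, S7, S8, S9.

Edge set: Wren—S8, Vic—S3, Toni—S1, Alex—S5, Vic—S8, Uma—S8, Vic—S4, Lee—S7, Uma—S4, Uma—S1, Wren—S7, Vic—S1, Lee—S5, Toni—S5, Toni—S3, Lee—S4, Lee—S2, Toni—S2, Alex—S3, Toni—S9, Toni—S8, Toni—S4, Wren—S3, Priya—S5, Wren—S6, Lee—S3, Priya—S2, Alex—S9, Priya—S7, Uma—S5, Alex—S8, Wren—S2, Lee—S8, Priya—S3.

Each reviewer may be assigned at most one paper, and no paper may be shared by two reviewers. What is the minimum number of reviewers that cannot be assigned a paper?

A valid assignment of size 7: Alex→S9, Wren→S6, Toni→S3, Priya→S7, Uma→S8, Vic→S4, Lee→S2.
All 7 reviewers are matched, so no larger matching exists.
That matches 7 of the 7, leaving 0 unmatched; no matching can do better.

0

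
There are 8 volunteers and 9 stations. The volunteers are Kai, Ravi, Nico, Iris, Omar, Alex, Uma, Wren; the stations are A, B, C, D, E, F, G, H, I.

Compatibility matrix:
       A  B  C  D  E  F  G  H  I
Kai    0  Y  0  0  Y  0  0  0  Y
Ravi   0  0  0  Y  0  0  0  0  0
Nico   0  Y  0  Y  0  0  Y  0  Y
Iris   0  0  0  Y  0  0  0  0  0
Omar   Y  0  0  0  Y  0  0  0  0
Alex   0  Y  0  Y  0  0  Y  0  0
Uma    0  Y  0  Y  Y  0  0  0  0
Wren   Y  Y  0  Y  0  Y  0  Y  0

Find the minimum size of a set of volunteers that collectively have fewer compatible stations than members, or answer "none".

2

Take S = {Ravi, Iris}. Its neighbourhood is {D}, so |N(S)| = 1 < |S| = 2.
No single vertex violates Hall's condition since each has at least one neighbour, so 2 is the minimum.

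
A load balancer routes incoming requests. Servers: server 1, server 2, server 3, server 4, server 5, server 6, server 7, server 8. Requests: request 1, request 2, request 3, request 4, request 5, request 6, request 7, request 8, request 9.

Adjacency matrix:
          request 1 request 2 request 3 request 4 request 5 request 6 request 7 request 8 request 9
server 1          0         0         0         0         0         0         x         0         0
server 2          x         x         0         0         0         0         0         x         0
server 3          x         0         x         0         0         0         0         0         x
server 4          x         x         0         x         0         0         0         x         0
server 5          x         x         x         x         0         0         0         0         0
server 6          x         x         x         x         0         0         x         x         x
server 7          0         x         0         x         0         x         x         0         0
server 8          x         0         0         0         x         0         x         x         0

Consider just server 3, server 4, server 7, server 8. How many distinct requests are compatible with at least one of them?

9

The union of neighbours of {server 3, server 4, server 7, server 8} is {request 1, request 2, request 3, request 4, request 5, request 6, request 7, request 8, request 9}, which has 9 elements.
Since |N(S)| = 9 ≥ |S| = 4, Hall's condition holds for this subset.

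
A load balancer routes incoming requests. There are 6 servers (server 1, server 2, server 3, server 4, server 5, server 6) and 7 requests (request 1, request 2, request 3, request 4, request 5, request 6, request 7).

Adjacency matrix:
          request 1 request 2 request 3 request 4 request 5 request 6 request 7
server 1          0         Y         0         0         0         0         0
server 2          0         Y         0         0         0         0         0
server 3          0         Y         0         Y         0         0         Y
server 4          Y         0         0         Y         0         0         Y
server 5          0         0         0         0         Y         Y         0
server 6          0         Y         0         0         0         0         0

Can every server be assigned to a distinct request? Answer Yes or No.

No

The set {server 1, server 2, server 6} has only 1 neighbour ({request 2}), so by Hall's theorem at most 4 of the 6 servers can be matched.
Hence no matching covers every server.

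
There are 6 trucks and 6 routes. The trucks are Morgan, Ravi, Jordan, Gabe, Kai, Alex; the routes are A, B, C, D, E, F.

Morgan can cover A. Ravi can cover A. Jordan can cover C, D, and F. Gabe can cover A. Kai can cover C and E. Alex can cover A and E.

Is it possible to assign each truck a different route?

The set {Morgan, Ravi, Gabe} has only 1 neighbour ({A}), so by Hall's theorem at most 4 of the 6 trucks can be matched.
Hence no matching covers every truck.

No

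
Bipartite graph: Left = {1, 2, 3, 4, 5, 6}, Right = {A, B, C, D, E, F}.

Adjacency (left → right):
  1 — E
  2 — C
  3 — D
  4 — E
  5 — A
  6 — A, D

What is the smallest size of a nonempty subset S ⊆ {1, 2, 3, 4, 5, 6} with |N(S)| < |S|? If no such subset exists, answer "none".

Take S = {1, 4}. Its neighbourhood is {E}, so |N(S)| = 1 < |S| = 2.
No single vertex violates Hall's condition since each has at least one neighbour, so 2 is the minimum.

2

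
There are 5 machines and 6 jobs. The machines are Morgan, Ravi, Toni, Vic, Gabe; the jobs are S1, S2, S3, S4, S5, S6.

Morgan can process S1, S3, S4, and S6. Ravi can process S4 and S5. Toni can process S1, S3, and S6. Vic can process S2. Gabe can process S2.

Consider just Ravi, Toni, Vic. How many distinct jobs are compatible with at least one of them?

The union of neighbours of {Ravi, Toni, Vic} is {S1, S2, S3, S4, S5, S6}, which has 6 elements.
Since |N(S)| = 6 ≥ |S| = 3, Hall's condition holds for this subset.

6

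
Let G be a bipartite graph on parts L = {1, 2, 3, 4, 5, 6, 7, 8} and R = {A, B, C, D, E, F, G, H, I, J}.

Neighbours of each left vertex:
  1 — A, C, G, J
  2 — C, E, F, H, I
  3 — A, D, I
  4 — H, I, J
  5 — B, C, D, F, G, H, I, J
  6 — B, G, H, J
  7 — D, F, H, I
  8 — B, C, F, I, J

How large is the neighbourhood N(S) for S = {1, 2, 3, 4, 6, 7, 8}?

The union of neighbours of {1, 2, 3, 4, 6, 7, 8} is {A, B, C, D, E, F, G, H, I, J}, which has 10 elements.
Since |N(S)| = 10 ≥ |S| = 7, Hall's condition holds for this subset.

10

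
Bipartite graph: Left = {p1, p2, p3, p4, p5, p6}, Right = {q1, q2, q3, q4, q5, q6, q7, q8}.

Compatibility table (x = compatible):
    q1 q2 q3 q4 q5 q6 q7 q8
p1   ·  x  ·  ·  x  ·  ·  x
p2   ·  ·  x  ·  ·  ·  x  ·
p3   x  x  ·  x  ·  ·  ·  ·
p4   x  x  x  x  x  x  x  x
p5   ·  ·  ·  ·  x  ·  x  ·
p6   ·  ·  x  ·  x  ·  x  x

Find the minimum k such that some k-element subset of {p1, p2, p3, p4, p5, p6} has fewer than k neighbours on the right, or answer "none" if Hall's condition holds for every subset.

none

A matching saturating every left vertex exists, for instance p1→q2, p2→q3, p3→q4, p4→q6, p5→q7, p6→q8.
By Hall's marriage theorem, this means |N(S)| ≥ |S| for every subset S, so no violating subset exists.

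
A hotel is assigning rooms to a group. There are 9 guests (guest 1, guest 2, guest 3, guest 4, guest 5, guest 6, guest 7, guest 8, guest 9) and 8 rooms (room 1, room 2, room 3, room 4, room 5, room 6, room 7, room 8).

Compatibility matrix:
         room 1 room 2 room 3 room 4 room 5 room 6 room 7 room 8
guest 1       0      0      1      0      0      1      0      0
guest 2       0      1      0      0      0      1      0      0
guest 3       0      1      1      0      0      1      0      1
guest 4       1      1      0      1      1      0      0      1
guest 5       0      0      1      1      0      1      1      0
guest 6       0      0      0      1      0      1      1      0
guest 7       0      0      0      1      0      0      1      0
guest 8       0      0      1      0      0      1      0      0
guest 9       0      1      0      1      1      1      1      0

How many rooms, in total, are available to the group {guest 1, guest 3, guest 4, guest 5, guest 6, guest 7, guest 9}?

The union of neighbours of {guest 1, guest 3, guest 4, guest 5, guest 6, guest 7, guest 9} is {room 1, room 2, room 3, room 4, room 5, room 6, room 7, room 8}, which has 8 elements.
Since |N(S)| = 8 ≥ |S| = 7, Hall's condition holds for this subset.

8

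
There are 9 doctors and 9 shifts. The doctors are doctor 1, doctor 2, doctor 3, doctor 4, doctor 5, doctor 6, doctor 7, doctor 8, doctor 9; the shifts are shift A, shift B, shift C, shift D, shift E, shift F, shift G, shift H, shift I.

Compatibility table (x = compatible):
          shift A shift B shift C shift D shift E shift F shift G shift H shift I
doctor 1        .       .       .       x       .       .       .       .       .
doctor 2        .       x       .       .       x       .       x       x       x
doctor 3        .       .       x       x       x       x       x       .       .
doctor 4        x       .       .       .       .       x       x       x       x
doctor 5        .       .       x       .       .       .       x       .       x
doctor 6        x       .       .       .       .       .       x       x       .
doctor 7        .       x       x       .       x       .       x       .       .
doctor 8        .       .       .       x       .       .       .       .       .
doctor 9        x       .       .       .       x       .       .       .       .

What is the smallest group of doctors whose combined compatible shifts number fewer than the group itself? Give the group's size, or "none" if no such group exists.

2

Take S = {doctor 1, doctor 8}. Its neighbourhood is {shift D}, so |N(S)| = 1 < |S| = 2.
No single vertex violates Hall's condition since each has at least one neighbour, so 2 is the minimum.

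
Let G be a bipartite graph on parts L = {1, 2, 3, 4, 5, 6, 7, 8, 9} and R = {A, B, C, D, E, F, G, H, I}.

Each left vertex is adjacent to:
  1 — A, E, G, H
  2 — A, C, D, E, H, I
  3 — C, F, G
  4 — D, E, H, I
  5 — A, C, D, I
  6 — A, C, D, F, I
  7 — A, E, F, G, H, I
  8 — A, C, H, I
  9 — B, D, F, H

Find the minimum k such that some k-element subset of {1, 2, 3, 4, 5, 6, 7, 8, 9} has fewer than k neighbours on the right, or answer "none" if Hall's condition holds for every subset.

none

A matching saturating every left vertex exists, for instance 1→G, 2→E, 3→C, 4→D, 5→I, 6→F, 7→H, 8→A, 9→B.
By Hall's marriage theorem, this means |N(S)| ≥ |S| for every subset S, so no violating subset exists.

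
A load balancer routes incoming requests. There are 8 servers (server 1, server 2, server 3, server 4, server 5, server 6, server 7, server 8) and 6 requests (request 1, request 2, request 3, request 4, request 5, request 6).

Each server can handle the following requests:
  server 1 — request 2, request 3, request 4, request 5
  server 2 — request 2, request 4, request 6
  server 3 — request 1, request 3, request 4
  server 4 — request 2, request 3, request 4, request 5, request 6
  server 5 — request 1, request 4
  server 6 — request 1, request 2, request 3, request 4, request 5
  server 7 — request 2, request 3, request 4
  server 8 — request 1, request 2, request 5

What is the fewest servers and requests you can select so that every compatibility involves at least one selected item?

{request 1, request 2, request 3, request 4, request 5, request 6} is a vertex cover of size 6: every edge has an endpoint in this set.
No smaller cover exists because server 1–request 5, server 2–request 6, server 3–request 3, server 4–request 2, server 5–request 1, server 6–request 4 is a matching of size 6, and a cover must include an endpoint of each of these disjoint edges (König's theorem).

6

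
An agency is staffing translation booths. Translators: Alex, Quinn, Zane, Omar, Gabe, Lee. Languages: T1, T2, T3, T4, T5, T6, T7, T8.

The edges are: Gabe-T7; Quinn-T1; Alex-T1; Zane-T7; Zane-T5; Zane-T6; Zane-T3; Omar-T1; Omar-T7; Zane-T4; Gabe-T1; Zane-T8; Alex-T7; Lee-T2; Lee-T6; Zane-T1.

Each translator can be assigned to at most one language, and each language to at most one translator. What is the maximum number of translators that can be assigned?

One maximum matching: Alex-T7, Quinn-T1, Zane-T4, Lee-T6.
The set {Alex, Quinn, Omar, Gabe} has only 2 neighbours ({T1, T7}), so by Hall's theorem at most 4 of the 6 translators can be matched.

4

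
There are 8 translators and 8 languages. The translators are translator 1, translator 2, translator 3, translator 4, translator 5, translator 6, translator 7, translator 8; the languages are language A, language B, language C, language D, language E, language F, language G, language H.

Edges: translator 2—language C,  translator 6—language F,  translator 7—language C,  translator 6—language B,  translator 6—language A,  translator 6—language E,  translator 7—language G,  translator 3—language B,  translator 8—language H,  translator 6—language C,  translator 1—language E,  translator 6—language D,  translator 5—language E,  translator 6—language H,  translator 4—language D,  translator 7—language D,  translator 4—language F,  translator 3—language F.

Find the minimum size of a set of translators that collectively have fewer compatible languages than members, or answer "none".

2

Take S = {translator 1, translator 5}. Its neighbourhood is {language E}, so |N(S)| = 1 < |S| = 2.
No single vertex violates Hall's condition since each has at least one neighbour, so 2 is the minimum.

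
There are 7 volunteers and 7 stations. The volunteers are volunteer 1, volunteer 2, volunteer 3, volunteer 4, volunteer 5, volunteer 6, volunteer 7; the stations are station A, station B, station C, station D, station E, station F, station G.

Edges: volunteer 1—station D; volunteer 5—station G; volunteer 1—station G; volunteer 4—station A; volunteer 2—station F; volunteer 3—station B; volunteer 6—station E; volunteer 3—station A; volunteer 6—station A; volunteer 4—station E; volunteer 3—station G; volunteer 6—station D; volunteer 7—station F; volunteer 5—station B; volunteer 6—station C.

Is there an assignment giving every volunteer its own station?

The set {volunteer 2, volunteer 7} has only 1 neighbour ({station F}), so by Hall's theorem at most 6 of the 7 volunteers can be matched.
Hence no matching covers every volunteer.

No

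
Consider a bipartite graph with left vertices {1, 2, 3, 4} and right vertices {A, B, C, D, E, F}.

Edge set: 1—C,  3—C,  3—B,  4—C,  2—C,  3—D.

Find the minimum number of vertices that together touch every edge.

2

A maximum matching has 2 edges (e.g. 1–C, 3–B).
By König's theorem the minimum vertex cover has the same size. One such cover is {3, C}.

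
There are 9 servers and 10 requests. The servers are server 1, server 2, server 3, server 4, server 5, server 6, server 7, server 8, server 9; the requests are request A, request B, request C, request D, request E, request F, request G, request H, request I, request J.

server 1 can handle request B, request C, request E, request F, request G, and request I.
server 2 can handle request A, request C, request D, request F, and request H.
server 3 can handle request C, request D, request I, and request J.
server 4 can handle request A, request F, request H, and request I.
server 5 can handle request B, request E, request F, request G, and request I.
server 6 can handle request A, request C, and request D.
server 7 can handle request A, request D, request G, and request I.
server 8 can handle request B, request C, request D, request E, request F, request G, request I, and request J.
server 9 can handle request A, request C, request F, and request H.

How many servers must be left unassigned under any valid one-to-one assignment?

One maximum matching: server 1-request C, server 2-request D, server 3-request J, server 4-request H, server 5-request E, server 6-request A, server 7-request I, server 8-request G, server 9-request F.
This saturates every server, so 9 is the maximum.
That matches 9 of the 9, leaving 0 unmatched; no matching can do better.

0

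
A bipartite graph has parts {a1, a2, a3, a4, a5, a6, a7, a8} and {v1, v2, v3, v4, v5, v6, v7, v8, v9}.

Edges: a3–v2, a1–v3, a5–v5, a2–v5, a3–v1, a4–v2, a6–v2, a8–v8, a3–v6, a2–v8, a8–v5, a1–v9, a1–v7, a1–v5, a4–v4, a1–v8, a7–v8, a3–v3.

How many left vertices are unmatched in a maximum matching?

For example, pair a1-v3, a2-v8, a3-v1, a4-v4, a5-v5, a6-v2.
The set {a2, a5, a7, a8} has only 2 neighbours ({v5, v8}), so by Hall's theorem at most 6 of the 8 left vertices can be matched.
That matches 6 of the 8, leaving 2 unmatched; no matching can do better.

2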